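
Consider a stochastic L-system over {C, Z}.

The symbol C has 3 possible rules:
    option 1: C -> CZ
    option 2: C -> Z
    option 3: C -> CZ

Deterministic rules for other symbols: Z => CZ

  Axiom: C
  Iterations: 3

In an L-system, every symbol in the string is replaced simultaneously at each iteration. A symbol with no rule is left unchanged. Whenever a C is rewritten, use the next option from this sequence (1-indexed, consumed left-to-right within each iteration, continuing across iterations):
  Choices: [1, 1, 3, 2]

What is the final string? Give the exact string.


Answer: CZCZZCZ

Derivation:
Step 0: C
Step 1: CZ  (used choices [1])
Step 2: CZCZ  (used choices [1])
Step 3: CZCZZCZ  (used choices [3, 2])


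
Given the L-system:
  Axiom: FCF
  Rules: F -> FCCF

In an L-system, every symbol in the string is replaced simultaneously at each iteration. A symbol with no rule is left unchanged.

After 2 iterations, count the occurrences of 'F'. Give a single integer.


Step 0: FCF  (2 'F')
Step 1: FCCFCFCCF  (4 'F')
Step 2: FCCFCCFCCFCFCCFCCFCCF  (8 'F')

Answer: 8


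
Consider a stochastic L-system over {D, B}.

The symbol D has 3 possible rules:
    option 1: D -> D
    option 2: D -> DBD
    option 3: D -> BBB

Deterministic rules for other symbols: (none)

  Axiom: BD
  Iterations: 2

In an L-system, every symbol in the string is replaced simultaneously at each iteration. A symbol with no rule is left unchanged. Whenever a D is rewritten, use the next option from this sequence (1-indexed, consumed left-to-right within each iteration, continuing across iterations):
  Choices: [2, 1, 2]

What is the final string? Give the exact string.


Answer: BDBDBD

Derivation:
Step 0: BD
Step 1: BDBD  (used choices [2])
Step 2: BDBDBD  (used choices [1, 2])


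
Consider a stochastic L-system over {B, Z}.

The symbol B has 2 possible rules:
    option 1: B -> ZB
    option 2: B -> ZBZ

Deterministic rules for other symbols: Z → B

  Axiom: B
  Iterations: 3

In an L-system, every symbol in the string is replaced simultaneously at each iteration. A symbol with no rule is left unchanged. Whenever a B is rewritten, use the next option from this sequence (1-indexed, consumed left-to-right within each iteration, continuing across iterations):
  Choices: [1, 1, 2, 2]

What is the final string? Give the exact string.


Step 0: B
Step 1: ZB  (used choices [1])
Step 2: BZB  (used choices [1])
Step 3: ZBZBZBZ  (used choices [2, 2])

Answer: ZBZBZBZ


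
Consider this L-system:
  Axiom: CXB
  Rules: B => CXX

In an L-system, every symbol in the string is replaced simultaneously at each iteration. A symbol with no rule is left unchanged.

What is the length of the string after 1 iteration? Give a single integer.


Step 0: length = 3
Step 1: length = 5

Answer: 5


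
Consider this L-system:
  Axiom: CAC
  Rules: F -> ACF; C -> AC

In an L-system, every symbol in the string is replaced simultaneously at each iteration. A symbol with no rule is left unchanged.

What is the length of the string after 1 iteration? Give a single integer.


Step 0: length = 3
Step 1: length = 5

Answer: 5


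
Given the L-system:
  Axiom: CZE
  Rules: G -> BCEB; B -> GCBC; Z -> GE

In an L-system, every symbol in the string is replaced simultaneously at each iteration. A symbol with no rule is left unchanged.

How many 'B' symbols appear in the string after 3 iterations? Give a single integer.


Answer: 2

Derivation:
Step 0: CZE  (0 'B')
Step 1: CGEE  (0 'B')
Step 2: CBCEBEE  (2 'B')
Step 3: CGCBCCEGCBCEE  (2 'B')


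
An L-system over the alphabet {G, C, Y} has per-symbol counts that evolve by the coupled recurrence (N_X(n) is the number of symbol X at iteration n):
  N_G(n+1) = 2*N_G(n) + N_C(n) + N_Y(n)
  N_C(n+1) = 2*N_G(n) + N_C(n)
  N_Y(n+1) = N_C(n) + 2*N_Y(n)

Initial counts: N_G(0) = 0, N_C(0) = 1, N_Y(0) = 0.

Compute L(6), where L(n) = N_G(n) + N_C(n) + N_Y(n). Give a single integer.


Step 0: N_G=0, N_C=1, N_Y=0, L=1
Step 1: N_G=1, N_C=1, N_Y=1, L=3
Step 2: N_G=4, N_C=3, N_Y=3, L=10
Step 3: N_G=14, N_C=11, N_Y=9, L=34
Step 4: N_G=48, N_C=39, N_Y=29, L=116
Step 5: N_G=164, N_C=135, N_Y=97, L=396
Step 6: N_G=560, N_C=463, N_Y=329, L=1352

Answer: 1352


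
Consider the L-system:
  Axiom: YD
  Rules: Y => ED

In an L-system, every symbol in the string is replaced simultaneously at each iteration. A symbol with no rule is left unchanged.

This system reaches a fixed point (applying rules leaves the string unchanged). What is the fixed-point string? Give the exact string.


Answer: EDD

Derivation:
Step 0: YD
Step 1: EDD
Step 2: EDD  (unchanged — fixed point at step 1)


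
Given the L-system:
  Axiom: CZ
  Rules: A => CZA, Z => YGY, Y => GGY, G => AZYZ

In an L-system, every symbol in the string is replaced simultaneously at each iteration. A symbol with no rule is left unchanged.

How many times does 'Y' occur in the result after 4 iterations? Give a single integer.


Answer: 37

Derivation:
Step 0: CZ  (0 'Y')
Step 1: CYGY  (2 'Y')
Step 2: CGGYAZYZGGY  (3 'Y')
Step 3: CAZYZAZYZGGYCZAYGYGGYYGYAZYZAZYZGGY  (11 'Y')
Step 4: CCZAYGYGGYYGYCZAYGYGGYYGYAZYZAZYZGGYCYGYCZAGGYAZYZGGYAZYZAZYZGGYGGYAZYZGGYCZAYGYGGYYGYCZAYGYGGYYGYAZYZAZYZGGY  (37 'Y')


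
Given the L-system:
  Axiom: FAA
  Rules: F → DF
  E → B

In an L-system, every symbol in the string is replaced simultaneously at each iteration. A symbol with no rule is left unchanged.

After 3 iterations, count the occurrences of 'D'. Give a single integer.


Answer: 3

Derivation:
Step 0: FAA  (0 'D')
Step 1: DFAA  (1 'D')
Step 2: DDFAA  (2 'D')
Step 3: DDDFAA  (3 'D')


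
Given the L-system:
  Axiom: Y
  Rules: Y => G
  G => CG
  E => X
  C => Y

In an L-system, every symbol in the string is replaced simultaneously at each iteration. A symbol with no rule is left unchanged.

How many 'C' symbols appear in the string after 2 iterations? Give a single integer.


Step 0: Y  (0 'C')
Step 1: G  (0 'C')
Step 2: CG  (1 'C')

Answer: 1


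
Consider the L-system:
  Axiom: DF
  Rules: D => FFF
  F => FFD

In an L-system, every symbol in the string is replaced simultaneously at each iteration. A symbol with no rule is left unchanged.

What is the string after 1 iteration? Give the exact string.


Step 0: DF
Step 1: FFFFFD

Answer: FFFFFD


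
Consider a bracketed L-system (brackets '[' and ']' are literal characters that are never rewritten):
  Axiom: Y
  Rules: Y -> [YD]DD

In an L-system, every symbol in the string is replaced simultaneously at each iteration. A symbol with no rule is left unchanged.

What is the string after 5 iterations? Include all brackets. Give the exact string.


Step 0: Y
Step 1: [YD]DD
Step 2: [[YD]DDD]DD
Step 3: [[[YD]DDD]DDD]DD
Step 4: [[[[YD]DDD]DDD]DDD]DD
Step 5: [[[[[YD]DDD]DDD]DDD]DDD]DD

Answer: [[[[[YD]DDD]DDD]DDD]DDD]DD


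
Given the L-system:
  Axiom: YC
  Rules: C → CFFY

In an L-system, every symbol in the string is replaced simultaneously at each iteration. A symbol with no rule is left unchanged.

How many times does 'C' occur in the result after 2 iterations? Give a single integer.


Answer: 1

Derivation:
Step 0: YC  (1 'C')
Step 1: YCFFY  (1 'C')
Step 2: YCFFYFFY  (1 'C')


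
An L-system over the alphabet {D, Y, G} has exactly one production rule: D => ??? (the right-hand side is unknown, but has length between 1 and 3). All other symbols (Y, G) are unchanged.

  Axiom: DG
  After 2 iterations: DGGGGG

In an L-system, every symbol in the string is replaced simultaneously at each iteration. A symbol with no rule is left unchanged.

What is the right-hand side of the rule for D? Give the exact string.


Trying D => DGG:
  Step 0: DG
  Step 1: DGGG
  Step 2: DGGGGG
Matches the given result.

Answer: DGG


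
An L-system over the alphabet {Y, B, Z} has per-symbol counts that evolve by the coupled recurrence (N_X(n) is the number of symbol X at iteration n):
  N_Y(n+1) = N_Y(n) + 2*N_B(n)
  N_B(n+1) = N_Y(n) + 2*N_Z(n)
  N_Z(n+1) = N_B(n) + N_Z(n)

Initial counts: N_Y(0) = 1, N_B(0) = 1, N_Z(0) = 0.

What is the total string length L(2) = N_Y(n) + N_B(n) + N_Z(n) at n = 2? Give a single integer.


Answer: 12

Derivation:
Step 0: N_Y=1, N_B=1, N_Z=0, L=2
Step 1: N_Y=3, N_B=1, N_Z=1, L=5
Step 2: N_Y=5, N_B=5, N_Z=2, L=12


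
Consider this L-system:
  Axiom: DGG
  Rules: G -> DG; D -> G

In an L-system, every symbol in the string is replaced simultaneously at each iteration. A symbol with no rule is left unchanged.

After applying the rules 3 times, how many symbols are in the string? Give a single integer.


Step 0: length = 3
Step 1: length = 5
Step 2: length = 8
Step 3: length = 13

Answer: 13


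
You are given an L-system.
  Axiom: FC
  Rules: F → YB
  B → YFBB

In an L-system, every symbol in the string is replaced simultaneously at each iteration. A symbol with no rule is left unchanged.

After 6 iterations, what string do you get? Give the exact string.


Step 0: FC
Step 1: YBC
Step 2: YYFBBC
Step 3: YYYBYFBBYFBBC
Step 4: YYYYFBBYYBYFBBYFBBYYBYFBBYFBBC
Step 5: YYYYYBYFBBYFBBYYYFBBYYBYFBBYFBBYYBYFBBYFBBYYYFBBYYBYFBBYFBBYYBYFBBYFBBC
Step 6: YYYYYYFBBYYBYFBBYFBBYYBYFBBYFBBYYYYBYFBBYFBBYYYFBBYYBYFBBYFBBYYBYFBBYFBBYYYFBBYYBYFBBYFBBYYBYFBBYFBBYYYYBYFBBYFBBYYYFBBYYBYFBBYFBBYYBYFBBYFBBYYYFBBYYBYFBBYFBBYYBYFBBYFBBC

Answer: YYYYYYFBBYYBYFBBYFBBYYBYFBBYFBBYYYYBYFBBYFBBYYYFBBYYBYFBBYFBBYYBYFBBYFBBYYYFBBYYBYFBBYFBBYYBYFBBYFBBYYYYBYFBBYFBBYYYFBBYYBYFBBYFBBYYBYFBBYFBBYYYFBBYYBYFBBYFBBYYBYFBBYFBBC


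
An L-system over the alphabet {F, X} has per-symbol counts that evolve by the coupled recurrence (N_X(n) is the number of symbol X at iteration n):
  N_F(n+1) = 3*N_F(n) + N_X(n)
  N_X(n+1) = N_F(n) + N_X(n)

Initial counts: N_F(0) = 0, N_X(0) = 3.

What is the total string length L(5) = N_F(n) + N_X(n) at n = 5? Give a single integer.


Step 0: N_F=0, N_X=3, L=3
Step 1: N_F=3, N_X=3, L=6
Step 2: N_F=12, N_X=6, L=18
Step 3: N_F=42, N_X=18, L=60
Step 4: N_F=144, N_X=60, L=204
Step 5: N_F=492, N_X=204, L=696

Answer: 696


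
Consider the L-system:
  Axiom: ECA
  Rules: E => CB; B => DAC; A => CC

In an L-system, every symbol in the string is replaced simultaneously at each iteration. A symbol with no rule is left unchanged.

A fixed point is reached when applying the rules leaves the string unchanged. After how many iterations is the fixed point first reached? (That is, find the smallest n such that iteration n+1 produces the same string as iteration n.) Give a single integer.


Answer: 3

Derivation:
Step 0: ECA
Step 1: CBCCC
Step 2: CDACCCC
Step 3: CDCCCCCC
Step 4: CDCCCCCC  (unchanged — fixed point at step 3)


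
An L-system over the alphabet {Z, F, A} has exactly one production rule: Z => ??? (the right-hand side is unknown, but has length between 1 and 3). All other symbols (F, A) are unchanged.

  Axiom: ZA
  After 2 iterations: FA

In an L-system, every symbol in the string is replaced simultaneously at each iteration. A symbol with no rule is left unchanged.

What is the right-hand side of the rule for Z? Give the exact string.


Trying Z => F:
  Step 0: ZA
  Step 1: FA
  Step 2: FA
Matches the given result.

Answer: F


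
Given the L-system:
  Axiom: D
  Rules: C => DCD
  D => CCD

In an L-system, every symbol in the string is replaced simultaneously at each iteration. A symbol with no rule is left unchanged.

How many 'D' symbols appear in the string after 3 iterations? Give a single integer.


Step 0: D  (1 'D')
Step 1: CCD  (1 'D')
Step 2: DCDDCDCCD  (5 'D')
Step 3: CCDDCDCCDCCDDCDCCDDCDDCDCCD  (13 'D')

Answer: 13


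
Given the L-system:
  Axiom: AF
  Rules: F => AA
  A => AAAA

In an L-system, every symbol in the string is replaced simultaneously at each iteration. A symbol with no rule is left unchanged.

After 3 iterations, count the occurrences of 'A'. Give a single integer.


Step 0: AF  (1 'A')
Step 1: AAAAAA  (6 'A')
Step 2: AAAAAAAAAAAAAAAAAAAAAAAA  (24 'A')
Step 3: AAAAAAAAAAAAAAAAAAAAAAAAAAAAAAAAAAAAAAAAAAAAAAAAAAAAAAAAAAAAAAAAAAAAAAAAAAAAAAAAAAAAAAAAAAAAAAAA  (96 'A')

Answer: 96


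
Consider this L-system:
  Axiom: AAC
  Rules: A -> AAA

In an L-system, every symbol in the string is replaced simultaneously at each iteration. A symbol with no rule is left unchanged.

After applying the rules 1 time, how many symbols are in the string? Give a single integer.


Answer: 7

Derivation:
Step 0: length = 3
Step 1: length = 7


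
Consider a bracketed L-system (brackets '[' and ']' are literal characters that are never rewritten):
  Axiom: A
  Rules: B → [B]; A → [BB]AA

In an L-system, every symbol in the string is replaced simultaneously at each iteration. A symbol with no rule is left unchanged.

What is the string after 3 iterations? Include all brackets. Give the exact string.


Answer: [[[B]][[B]]][[B][B]][BB]AA[BB]AA[[B][B]][BB]AA[BB]AA

Derivation:
Step 0: A
Step 1: [BB]AA
Step 2: [[B][B]][BB]AA[BB]AA
Step 3: [[[B]][[B]]][[B][B]][BB]AA[BB]AA[[B][B]][BB]AA[BB]AA


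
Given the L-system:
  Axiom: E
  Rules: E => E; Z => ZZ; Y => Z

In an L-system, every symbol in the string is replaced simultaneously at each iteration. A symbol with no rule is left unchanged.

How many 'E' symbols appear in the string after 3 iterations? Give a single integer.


Step 0: E  (1 'E')
Step 1: E  (1 'E')
Step 2: E  (1 'E')
Step 3: E  (1 'E')

Answer: 1


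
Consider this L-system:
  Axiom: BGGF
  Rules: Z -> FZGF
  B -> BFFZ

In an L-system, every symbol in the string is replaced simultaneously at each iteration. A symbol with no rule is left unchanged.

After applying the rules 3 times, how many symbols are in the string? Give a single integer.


Answer: 22

Derivation:
Step 0: length = 4
Step 1: length = 7
Step 2: length = 13
Step 3: length = 22


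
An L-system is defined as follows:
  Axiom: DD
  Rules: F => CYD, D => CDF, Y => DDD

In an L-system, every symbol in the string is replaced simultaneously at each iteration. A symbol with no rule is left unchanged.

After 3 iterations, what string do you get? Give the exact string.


Step 0: DD
Step 1: CDFCDF
Step 2: CCDFCYDCCDFCYD
Step 3: CCCDFCYDCDDDCDFCCCDFCYDCDDDCDF

Answer: CCCDFCYDCDDDCDFCCCDFCYDCDDDCDF


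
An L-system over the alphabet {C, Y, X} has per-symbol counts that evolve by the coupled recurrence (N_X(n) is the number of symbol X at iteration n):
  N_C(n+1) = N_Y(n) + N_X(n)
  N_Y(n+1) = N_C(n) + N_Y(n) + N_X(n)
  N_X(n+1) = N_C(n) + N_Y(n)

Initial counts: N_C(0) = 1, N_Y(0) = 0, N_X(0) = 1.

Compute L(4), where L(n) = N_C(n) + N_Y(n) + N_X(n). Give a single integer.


Answer: 58

Derivation:
Step 0: N_C=1, N_Y=0, N_X=1, L=2
Step 1: N_C=1, N_Y=2, N_X=1, L=4
Step 2: N_C=3, N_Y=4, N_X=3, L=10
Step 3: N_C=7, N_Y=10, N_X=7, L=24
Step 4: N_C=17, N_Y=24, N_X=17, L=58


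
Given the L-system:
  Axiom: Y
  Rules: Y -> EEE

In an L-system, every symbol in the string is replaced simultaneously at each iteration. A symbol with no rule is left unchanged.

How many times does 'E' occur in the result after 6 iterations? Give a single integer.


Step 0: Y  (0 'E')
Step 1: EEE  (3 'E')
Step 2: EEE  (3 'E')
Step 3: EEE  (3 'E')
Step 4: EEE  (3 'E')
Step 5: EEE  (3 'E')
Step 6: EEE  (3 'E')

Answer: 3


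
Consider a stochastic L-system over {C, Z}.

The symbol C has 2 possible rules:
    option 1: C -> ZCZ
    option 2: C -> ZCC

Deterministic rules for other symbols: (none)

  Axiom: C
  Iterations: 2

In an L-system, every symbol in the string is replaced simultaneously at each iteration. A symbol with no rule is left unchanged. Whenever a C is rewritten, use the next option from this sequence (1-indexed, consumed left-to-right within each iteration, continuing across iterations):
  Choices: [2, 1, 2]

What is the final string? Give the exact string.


Answer: ZZCZZCC

Derivation:
Step 0: C
Step 1: ZCC  (used choices [2])
Step 2: ZZCZZCC  (used choices [1, 2])


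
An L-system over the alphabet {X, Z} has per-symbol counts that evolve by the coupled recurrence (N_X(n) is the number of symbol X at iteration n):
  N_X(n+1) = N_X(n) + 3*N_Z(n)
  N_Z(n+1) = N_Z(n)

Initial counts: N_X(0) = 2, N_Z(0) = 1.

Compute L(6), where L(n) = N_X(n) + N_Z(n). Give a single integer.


Step 0: N_X=2, N_Z=1, L=3
Step 1: N_X=5, N_Z=1, L=6
Step 2: N_X=8, N_Z=1, L=9
Step 3: N_X=11, N_Z=1, L=12
Step 4: N_X=14, N_Z=1, L=15
Step 5: N_X=17, N_Z=1, L=18
Step 6: N_X=20, N_Z=1, L=21

Answer: 21


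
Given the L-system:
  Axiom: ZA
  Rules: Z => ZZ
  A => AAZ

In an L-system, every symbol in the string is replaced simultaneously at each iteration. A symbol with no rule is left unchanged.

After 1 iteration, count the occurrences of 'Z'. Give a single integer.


Step 0: ZA  (1 'Z')
Step 1: ZZAAZ  (3 'Z')

Answer: 3


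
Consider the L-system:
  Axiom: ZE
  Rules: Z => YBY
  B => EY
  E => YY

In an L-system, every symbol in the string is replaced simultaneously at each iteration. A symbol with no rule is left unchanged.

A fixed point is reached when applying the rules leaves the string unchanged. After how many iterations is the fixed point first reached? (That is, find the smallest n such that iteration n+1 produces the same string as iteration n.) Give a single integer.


Step 0: ZE
Step 1: YBYYY
Step 2: YEYYYY
Step 3: YYYYYYY
Step 4: YYYYYYY  (unchanged — fixed point at step 3)

Answer: 3


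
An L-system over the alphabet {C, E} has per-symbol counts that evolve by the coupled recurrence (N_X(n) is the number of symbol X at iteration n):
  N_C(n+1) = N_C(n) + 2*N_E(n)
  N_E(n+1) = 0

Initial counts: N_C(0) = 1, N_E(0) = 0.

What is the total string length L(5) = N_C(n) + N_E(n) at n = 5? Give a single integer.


Step 0: N_C=1, N_E=0, L=1
Step 1: N_C=1, N_E=0, L=1
Step 2: N_C=1, N_E=0, L=1
Step 3: N_C=1, N_E=0, L=1
Step 4: N_C=1, N_E=0, L=1
Step 5: N_C=1, N_E=0, L=1

Answer: 1


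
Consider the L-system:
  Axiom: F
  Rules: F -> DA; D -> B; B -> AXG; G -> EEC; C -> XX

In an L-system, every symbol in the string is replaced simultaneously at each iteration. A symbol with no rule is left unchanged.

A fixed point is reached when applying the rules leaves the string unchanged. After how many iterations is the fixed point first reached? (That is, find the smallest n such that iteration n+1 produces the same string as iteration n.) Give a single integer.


Answer: 5

Derivation:
Step 0: F
Step 1: DA
Step 2: BA
Step 3: AXGA
Step 4: AXEECA
Step 5: AXEEXXA
Step 6: AXEEXXA  (unchanged — fixed point at step 5)


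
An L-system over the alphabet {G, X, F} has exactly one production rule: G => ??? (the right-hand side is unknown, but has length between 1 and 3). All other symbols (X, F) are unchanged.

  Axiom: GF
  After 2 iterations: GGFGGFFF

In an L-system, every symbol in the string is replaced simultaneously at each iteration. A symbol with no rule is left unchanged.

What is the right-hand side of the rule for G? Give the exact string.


Trying G => GGF:
  Step 0: GF
  Step 1: GGFF
  Step 2: GGFGGFFF
Matches the given result.

Answer: GGF


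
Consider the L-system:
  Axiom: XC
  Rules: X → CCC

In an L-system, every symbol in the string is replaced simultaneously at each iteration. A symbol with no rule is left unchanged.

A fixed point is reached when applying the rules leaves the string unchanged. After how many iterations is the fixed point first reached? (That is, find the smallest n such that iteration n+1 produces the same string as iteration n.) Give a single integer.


Answer: 1

Derivation:
Step 0: XC
Step 1: CCCC
Step 2: CCCC  (unchanged — fixed point at step 1)


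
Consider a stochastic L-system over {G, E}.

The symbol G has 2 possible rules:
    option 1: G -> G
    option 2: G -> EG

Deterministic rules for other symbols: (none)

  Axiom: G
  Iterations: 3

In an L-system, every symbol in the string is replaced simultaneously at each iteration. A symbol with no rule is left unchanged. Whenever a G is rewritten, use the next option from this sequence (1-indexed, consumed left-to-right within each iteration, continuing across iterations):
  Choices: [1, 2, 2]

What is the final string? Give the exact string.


Step 0: G
Step 1: G  (used choices [1])
Step 2: EG  (used choices [2])
Step 3: EEG  (used choices [2])

Answer: EEG


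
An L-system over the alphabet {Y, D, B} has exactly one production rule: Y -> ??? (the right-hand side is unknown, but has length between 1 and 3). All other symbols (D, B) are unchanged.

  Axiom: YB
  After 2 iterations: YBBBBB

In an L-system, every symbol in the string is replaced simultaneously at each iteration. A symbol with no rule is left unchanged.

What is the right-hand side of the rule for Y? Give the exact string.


Trying Y -> YBB:
  Step 0: YB
  Step 1: YBBB
  Step 2: YBBBBB
Matches the given result.

Answer: YBB


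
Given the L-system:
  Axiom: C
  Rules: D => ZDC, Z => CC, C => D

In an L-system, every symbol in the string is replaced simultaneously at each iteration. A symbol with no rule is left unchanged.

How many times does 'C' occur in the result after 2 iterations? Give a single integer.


Step 0: C  (1 'C')
Step 1: D  (0 'C')
Step 2: ZDC  (1 'C')

Answer: 1


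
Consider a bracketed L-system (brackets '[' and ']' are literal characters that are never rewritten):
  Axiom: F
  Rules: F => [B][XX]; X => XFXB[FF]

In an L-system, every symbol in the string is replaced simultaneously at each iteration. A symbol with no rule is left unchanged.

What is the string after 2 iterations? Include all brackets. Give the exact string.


Answer: [B][XFXB[FF]XFXB[FF]]

Derivation:
Step 0: F
Step 1: [B][XX]
Step 2: [B][XFXB[FF]XFXB[FF]]


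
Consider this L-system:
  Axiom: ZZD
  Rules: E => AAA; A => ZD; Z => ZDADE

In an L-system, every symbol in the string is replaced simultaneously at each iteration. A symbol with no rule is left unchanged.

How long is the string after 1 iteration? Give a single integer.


Answer: 11

Derivation:
Step 0: length = 3
Step 1: length = 11


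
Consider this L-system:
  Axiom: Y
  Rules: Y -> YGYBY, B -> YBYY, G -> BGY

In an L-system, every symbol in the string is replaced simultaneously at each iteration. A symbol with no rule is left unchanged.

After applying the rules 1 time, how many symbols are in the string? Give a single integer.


Step 0: length = 1
Step 1: length = 5

Answer: 5


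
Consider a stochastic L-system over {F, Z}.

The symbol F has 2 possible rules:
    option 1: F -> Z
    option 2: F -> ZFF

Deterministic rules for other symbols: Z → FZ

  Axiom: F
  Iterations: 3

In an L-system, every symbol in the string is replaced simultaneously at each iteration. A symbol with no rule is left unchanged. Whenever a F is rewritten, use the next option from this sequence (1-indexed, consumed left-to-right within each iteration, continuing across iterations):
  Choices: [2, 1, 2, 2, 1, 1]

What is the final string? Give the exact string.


Step 0: F
Step 1: ZFF  (used choices [2])
Step 2: FZZZFF  (used choices [1, 2])
Step 3: ZFFFZFZFZZZ  (used choices [2, 1, 1])

Answer: ZFFFZFZFZZZ


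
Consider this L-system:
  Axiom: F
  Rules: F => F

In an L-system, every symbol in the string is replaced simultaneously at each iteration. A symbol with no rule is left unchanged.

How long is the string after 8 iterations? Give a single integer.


Step 0: length = 1
Step 1: length = 1
Step 2: length = 1
Step 3: length = 1
Step 4: length = 1
Step 5: length = 1
Step 6: length = 1
Step 7: length = 1
Step 8: length = 1

Answer: 1


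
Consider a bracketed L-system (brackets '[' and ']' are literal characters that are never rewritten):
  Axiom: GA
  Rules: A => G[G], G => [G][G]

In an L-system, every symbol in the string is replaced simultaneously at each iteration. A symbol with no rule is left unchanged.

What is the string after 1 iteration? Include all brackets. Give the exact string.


Step 0: GA
Step 1: [G][G]G[G]

Answer: [G][G]G[G]


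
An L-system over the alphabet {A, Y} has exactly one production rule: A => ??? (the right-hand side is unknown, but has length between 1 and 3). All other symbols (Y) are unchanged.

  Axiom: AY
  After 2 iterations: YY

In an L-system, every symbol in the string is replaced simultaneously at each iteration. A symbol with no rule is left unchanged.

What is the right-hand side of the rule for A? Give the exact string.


Trying A => Y:
  Step 0: AY
  Step 1: YY
  Step 2: YY
Matches the given result.

Answer: Y


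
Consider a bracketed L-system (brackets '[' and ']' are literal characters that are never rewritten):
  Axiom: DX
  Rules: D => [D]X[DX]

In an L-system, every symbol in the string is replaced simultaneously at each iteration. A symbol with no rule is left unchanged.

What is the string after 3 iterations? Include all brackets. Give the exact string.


Answer: [[[D]X[DX]]X[[D]X[DX]X]]X[[[D]X[DX]]X[[D]X[DX]X]X]X

Derivation:
Step 0: DX
Step 1: [D]X[DX]X
Step 2: [[D]X[DX]]X[[D]X[DX]X]X
Step 3: [[[D]X[DX]]X[[D]X[DX]X]]X[[[D]X[DX]]X[[D]X[DX]X]X]X


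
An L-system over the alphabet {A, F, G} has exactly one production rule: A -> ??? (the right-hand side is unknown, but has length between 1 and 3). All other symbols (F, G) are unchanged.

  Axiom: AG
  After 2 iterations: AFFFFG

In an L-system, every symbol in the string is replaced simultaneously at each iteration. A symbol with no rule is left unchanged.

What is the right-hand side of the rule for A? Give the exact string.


Answer: AFF

Derivation:
Trying A -> AFF:
  Step 0: AG
  Step 1: AFFG
  Step 2: AFFFFG
Matches the given result.


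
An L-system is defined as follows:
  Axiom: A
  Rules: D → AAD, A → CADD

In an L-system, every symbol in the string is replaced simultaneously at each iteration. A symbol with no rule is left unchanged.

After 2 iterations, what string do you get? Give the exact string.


Answer: CCADDAADAAD

Derivation:
Step 0: A
Step 1: CADD
Step 2: CCADDAADAAD


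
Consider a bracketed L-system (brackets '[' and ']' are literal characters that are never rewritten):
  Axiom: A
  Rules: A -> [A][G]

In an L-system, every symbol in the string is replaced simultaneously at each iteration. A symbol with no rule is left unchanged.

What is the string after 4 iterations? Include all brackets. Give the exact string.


Step 0: A
Step 1: [A][G]
Step 2: [[A][G]][G]
Step 3: [[[A][G]][G]][G]
Step 4: [[[[A][G]][G]][G]][G]

Answer: [[[[A][G]][G]][G]][G]


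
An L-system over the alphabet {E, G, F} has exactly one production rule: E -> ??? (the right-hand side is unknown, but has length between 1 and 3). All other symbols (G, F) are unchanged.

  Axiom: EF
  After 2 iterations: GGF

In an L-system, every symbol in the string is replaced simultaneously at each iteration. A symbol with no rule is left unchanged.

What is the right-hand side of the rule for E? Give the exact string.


Trying E -> GG:
  Step 0: EF
  Step 1: GGF
  Step 2: GGF
Matches the given result.

Answer: GG


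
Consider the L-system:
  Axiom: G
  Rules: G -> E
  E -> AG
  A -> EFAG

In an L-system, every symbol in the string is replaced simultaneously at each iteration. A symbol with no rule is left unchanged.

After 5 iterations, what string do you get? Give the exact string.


Answer: EFAGEFAGFEFAGEAGEFAGE

Derivation:
Step 0: G
Step 1: E
Step 2: AG
Step 3: EFAGE
Step 4: AGFEFAGEAG
Step 5: EFAGEFAGFEFAGEAGEFAGE


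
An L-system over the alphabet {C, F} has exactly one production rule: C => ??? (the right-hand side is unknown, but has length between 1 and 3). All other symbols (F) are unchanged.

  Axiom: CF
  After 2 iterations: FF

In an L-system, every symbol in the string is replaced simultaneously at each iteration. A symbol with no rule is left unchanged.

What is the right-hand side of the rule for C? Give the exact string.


Trying C => F:
  Step 0: CF
  Step 1: FF
  Step 2: FF
Matches the given result.

Answer: F


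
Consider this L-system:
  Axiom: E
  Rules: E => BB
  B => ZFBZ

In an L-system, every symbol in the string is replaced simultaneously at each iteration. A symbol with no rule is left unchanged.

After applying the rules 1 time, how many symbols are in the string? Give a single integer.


Answer: 2

Derivation:
Step 0: length = 1
Step 1: length = 2


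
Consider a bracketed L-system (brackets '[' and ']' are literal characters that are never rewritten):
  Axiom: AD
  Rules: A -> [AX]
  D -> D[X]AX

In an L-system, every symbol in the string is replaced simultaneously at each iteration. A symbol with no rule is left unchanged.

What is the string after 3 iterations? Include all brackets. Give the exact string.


Step 0: AD
Step 1: [AX]D[X]AX
Step 2: [[AX]X]D[X]AX[X][AX]X
Step 3: [[[AX]X]X]D[X]AX[X][AX]X[X][[AX]X]X

Answer: [[[AX]X]X]D[X]AX[X][AX]X[X][[AX]X]X


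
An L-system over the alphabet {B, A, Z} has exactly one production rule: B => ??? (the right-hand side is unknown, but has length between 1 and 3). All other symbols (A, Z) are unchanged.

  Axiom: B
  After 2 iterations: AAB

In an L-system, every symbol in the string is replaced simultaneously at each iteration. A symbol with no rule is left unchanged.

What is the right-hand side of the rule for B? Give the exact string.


Trying B => AB:
  Step 0: B
  Step 1: AB
  Step 2: AAB
Matches the given result.

Answer: AB


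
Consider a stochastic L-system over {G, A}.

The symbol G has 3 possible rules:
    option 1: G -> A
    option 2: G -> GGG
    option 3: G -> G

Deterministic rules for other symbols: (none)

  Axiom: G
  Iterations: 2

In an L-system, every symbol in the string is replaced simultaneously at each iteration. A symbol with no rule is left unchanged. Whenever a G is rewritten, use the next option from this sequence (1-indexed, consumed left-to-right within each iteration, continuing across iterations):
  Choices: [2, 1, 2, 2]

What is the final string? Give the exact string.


Step 0: G
Step 1: GGG  (used choices [2])
Step 2: AGGGGGG  (used choices [1, 2, 2])

Answer: AGGGGGG


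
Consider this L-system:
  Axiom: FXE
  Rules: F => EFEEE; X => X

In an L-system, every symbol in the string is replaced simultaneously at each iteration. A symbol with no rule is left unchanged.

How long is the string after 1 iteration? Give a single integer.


Step 0: length = 3
Step 1: length = 7

Answer: 7


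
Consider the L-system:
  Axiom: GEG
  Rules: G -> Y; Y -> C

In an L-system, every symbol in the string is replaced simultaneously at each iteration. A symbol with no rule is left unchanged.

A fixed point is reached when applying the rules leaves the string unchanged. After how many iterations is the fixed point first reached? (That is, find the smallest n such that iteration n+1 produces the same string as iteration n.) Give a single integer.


Answer: 2

Derivation:
Step 0: GEG
Step 1: YEY
Step 2: CEC
Step 3: CEC  (unchanged — fixed point at step 2)


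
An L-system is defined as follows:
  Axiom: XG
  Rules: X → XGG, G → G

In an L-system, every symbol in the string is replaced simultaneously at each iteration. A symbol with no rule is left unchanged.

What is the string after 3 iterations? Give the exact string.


Step 0: XG
Step 1: XGGG
Step 2: XGGGGG
Step 3: XGGGGGGG

Answer: XGGGGGGG


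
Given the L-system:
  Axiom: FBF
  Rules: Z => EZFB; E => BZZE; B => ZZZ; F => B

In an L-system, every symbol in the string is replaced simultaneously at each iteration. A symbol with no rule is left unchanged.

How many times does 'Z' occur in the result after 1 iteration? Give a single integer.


Step 0: FBF  (0 'Z')
Step 1: BZZZB  (3 'Z')

Answer: 3


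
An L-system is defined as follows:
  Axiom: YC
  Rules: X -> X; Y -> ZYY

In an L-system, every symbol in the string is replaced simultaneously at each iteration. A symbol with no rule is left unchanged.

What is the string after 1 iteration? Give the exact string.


Step 0: YC
Step 1: ZYYC

Answer: ZYYC


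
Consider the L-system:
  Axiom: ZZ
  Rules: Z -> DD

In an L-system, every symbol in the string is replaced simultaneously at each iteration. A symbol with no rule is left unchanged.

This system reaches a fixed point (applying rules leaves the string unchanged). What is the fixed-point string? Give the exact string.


Step 0: ZZ
Step 1: DDDD
Step 2: DDDD  (unchanged — fixed point at step 1)

Answer: DDDD


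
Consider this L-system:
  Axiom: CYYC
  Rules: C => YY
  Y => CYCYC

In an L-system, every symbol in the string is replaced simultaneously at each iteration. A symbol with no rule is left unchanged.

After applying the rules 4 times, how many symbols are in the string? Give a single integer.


Step 0: length = 4
Step 1: length = 14
Step 2: length = 52
Step 3: length = 188
Step 4: length = 688

Answer: 688


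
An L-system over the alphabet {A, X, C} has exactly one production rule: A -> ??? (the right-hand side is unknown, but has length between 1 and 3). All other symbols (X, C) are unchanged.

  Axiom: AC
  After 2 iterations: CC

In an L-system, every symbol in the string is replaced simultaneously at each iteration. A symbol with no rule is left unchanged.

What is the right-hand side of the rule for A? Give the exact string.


Trying A -> C:
  Step 0: AC
  Step 1: CC
  Step 2: CC
Matches the given result.

Answer: C


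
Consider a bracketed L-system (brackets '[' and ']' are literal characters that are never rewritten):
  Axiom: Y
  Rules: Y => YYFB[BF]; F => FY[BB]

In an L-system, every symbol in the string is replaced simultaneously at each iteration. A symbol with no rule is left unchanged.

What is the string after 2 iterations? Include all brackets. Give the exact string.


Step 0: Y
Step 1: YYFB[BF]
Step 2: YYFB[BF]YYFB[BF]FY[BB]B[BFY[BB]]

Answer: YYFB[BF]YYFB[BF]FY[BB]B[BFY[BB]]


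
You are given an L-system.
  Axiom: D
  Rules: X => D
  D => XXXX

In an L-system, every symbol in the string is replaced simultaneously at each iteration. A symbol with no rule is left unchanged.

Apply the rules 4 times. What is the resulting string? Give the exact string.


Answer: DDDDDDDDDDDDDDDD

Derivation:
Step 0: D
Step 1: XXXX
Step 2: DDDD
Step 3: XXXXXXXXXXXXXXXX
Step 4: DDDDDDDDDDDDDDDD


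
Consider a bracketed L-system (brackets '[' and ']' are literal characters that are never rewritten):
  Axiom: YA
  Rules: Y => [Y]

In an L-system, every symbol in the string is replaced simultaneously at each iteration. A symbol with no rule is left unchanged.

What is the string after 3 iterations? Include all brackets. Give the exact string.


Answer: [[[Y]]]A

Derivation:
Step 0: YA
Step 1: [Y]A
Step 2: [[Y]]A
Step 3: [[[Y]]]A


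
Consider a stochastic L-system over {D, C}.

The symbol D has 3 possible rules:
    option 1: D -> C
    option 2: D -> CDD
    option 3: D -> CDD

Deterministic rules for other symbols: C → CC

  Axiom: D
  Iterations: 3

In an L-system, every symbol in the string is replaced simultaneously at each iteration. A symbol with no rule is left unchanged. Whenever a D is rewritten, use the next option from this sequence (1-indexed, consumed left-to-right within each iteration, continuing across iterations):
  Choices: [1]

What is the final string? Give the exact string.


Step 0: D
Step 1: C  (used choices [1])
Step 2: CC  (used choices [])
Step 3: CCCC  (used choices [])

Answer: CCCC


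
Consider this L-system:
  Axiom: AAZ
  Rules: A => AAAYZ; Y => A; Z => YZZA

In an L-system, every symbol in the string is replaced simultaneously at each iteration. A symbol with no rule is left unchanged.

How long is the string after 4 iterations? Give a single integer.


Answer: 825

Derivation:
Step 0: length = 3
Step 1: length = 14
Step 2: length = 54
Step 3: length = 211
Step 4: length = 825


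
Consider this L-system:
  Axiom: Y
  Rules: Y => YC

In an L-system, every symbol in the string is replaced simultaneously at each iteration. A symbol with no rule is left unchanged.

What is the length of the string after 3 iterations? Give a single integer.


Step 0: length = 1
Step 1: length = 2
Step 2: length = 3
Step 3: length = 4

Answer: 4


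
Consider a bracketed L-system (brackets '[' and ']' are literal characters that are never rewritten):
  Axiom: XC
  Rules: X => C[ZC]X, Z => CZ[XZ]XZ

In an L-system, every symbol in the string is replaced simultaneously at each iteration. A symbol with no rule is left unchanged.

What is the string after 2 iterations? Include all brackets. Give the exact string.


Answer: C[CZ[XZ]XZC]C[ZC]XC

Derivation:
Step 0: XC
Step 1: C[ZC]XC
Step 2: C[CZ[XZ]XZC]C[ZC]XC


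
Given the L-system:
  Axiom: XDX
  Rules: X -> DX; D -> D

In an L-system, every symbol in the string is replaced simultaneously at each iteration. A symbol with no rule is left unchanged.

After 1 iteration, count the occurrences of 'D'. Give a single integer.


Answer: 3

Derivation:
Step 0: XDX  (1 'D')
Step 1: DXDDX  (3 'D')


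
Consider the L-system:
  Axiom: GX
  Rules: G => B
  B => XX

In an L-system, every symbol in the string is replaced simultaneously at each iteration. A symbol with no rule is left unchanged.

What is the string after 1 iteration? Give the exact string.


Answer: BX

Derivation:
Step 0: GX
Step 1: BX


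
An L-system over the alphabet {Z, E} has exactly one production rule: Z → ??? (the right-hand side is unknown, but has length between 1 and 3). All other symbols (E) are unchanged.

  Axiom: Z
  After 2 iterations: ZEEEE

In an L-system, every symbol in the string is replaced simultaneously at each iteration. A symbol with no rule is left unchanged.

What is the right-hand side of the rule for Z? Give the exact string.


Answer: ZEE

Derivation:
Trying Z → ZEE:
  Step 0: Z
  Step 1: ZEE
  Step 2: ZEEEE
Matches the given result.


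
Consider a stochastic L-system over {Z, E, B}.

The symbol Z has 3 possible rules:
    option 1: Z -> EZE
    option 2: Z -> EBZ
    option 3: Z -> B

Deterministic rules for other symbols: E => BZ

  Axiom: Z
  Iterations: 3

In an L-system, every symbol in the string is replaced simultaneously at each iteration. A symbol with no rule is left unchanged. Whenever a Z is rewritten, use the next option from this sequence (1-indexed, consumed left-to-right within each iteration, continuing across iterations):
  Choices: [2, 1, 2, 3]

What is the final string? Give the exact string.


Step 0: Z
Step 1: EBZ  (used choices [2])
Step 2: BZBEZE  (used choices [1])
Step 3: BEBZBBZBBZ  (used choices [2, 3])

Answer: BEBZBBZBBZ


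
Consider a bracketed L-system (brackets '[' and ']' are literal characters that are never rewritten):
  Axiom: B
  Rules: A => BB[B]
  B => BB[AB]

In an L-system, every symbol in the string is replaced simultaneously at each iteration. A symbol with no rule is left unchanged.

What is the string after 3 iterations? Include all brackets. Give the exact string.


Answer: BB[AB]BB[AB][BB[B]BB[AB]]BB[AB]BB[AB][BB[B]BB[AB]][BB[AB]BB[AB][BB[AB]]BB[AB]BB[AB][BB[B]BB[AB]]]

Derivation:
Step 0: B
Step 1: BB[AB]
Step 2: BB[AB]BB[AB][BB[B]BB[AB]]
Step 3: BB[AB]BB[AB][BB[B]BB[AB]]BB[AB]BB[AB][BB[B]BB[AB]][BB[AB]BB[AB][BB[AB]]BB[AB]BB[AB][BB[B]BB[AB]]]


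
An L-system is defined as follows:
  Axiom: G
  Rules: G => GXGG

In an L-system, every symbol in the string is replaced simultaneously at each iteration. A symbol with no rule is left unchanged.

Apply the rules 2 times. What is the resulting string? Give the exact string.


Step 0: G
Step 1: GXGG
Step 2: GXGGXGXGGGXGG

Answer: GXGGXGXGGGXGG


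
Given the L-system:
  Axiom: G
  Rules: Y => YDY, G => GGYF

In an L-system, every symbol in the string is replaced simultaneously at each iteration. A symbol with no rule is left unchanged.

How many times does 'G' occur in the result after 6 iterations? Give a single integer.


Answer: 64

Derivation:
Step 0: G  (1 'G')
Step 1: GGYF  (2 'G')
Step 2: GGYFGGYFYDYF  (4 'G')
Step 3: GGYFGGYFYDYFGGYFGGYFYDYFYDYDYDYF  (8 'G')
Step 4: GGYFGGYFYDYFGGYFGGYFYDYFYDYDYDYFGGYFGGYFYDYFGGYFGGYFYDYFYDYDYDYFYDYDYDYDYDYDYDYF  (16 'G')
Step 5: GGYFGGYFYDYFGGYFGGYFYDYFYDYDYDYFGGYFGGYFYDYFGGYFGGYFYDYFYDYDYDYFYDYDYDYDYDYDYDYFGGYFGGYFYDYFGGYFGGYFYDYFYDYDYDYFGGYFGGYFYDYFGGYFGGYFYDYFYDYDYDYFYDYDYDYDYDYDYDYFYDYDYDYDYDYDYDYDYDYDYDYDYDYDYDYF  (32 'G')
Step 6: GGYFGGYFYDYFGGYFGGYFYDYFYDYDYDYFGGYFGGYFYDYFGGYFGGYFYDYFYDYDYDYFYDYDYDYDYDYDYDYFGGYFGGYFYDYFGGYFGGYFYDYFYDYDYDYFGGYFGGYFYDYFGGYFGGYFYDYFYDYDYDYFYDYDYDYDYDYDYDYFYDYDYDYDYDYDYDYDYDYDYDYDYDYDYDYFGGYFGGYFYDYFGGYFGGYFYDYFYDYDYDYFGGYFGGYFYDYFGGYFGGYFYDYFYDYDYDYFYDYDYDYDYDYDYDYFGGYFGGYFYDYFGGYFGGYFYDYFYDYDYDYFGGYFGGYFYDYFGGYFGGYFYDYFYDYDYDYFYDYDYDYDYDYDYDYFYDYDYDYDYDYDYDYDYDYDYDYDYDYDYDYFYDYDYDYDYDYDYDYDYDYDYDYDYDYDYDYDYDYDYDYDYDYDYDYDYDYDYDYDYDYDYDYF  (64 'G')
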